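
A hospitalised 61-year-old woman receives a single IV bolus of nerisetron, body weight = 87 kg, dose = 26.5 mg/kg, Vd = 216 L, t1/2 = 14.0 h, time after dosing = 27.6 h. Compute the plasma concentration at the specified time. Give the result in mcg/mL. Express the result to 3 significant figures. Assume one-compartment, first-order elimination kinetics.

Total dose = 26.5 × 87 = 2306 mg
C₀ = Dose / Vd = 2306 / 216 = 10.68 mg/L
k = ln2 / t½ = 0.693147 / 14.0 = 0.04951 h⁻¹
C = C₀ · e^(−k·t) = 10.68 × e^(−0.04951 × 27.6)
  = 10.68 × 0.2550 = 2.723 mg/L
(2.723 mg/L = 2.723 mcg/mL)

2.72 mcg/mL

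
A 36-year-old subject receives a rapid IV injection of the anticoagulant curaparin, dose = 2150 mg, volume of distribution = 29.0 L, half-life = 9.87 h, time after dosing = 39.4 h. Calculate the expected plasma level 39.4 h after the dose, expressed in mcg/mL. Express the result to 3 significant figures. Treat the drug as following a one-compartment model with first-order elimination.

4.66 mcg/mL

C₀ = Dose / Vd = 2150 / 29.0 = 74.14 mg/L
k = ln2 / t½ = 0.693147 / 9.87 = 0.07023 h⁻¹
C = C₀ · e^(−k·t) = 74.14 × e^(−0.07023 × 39.4)
  = 74.14 × 0.06285 = 4.660 mg/L
(4.660 mg/L = 4.660 mcg/mL)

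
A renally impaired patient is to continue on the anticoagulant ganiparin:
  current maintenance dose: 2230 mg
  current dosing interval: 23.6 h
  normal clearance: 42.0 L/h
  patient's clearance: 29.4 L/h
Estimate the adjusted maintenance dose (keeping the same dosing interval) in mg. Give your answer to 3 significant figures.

1560 mg

To keep the same average steady-state level, dosing rate must scale with clearance.
CL ratio = 29.4 / 42.0 = 0.7000
New dose (same interval) = 2230 × 0.7000 = 1561 mg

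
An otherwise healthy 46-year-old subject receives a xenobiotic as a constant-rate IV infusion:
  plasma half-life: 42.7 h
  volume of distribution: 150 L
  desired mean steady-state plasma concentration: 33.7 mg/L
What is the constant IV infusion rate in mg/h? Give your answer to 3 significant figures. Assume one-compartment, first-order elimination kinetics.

82.1 mg/h

k = ln2 / t½ = 0.693147 / 42.7 = 0.01623 h⁻¹
CL = k × Vd = 0.01623 × 150 = 2.435 L/h
At steady state, infusion rate R₀ = Css × CL = 33.7 × 2.435 = 82.06 mg/h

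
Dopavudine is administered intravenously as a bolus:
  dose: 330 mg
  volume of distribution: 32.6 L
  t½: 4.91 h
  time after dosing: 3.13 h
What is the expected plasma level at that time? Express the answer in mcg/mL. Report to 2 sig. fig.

6.5 mcg/mL

C₀ = Dose / Vd = 330.0 / 32.6 = 10.12 mg/L
k = ln2 / t½ = 0.693147 / 4.91 = 0.1412 h⁻¹
C = C₀ · e^(−k·t) = 10.12 × e^(−0.1412 × 3.13)
  = 10.12 × 0.6428 = 6.505 mg/L
(6.505 mg/L = 6.505 mcg/mL)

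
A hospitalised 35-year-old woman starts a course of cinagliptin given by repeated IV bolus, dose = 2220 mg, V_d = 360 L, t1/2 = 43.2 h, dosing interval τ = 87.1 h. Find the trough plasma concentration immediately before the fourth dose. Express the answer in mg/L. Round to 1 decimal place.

2.0 mg/L

C₀ per dose = Dose / Vd = 2220 / 360 = 6.167 mg/L
k = ln2 / t½ = 0.693147 / 43.2 = 0.01605 h⁻¹
Fraction remaining after one interval: r = e^(−kτ) = e^(−0.01605 × 87.1) = 0.2471
Before dose 4, 3 doses have been given (aged 1τ, 2τ, 3τ).
C_trough = C₀ × (r + r² + … + r^3) = C₀ × r(1−r^3)/(1−r)
        = 6.167 × 0.2471 × (1 − 0.01509) / (1 − 0.2471) = 1.993 mg/L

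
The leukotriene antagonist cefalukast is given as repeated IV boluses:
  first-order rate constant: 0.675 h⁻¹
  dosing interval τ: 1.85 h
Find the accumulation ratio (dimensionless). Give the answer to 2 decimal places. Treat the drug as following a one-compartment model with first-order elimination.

1.40

e^(−kτ) = e^(−0.6750 × 1.85) = 0.2869
Accumulation ratio R = 1 / (1 − e^(−kτ)) = 1 / (1 − 0.2869) = 1.402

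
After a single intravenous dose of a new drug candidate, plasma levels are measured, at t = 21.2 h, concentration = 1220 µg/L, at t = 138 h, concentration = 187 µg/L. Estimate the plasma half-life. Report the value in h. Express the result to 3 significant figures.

k = ln(C₁/C₂) / (t₂ − t₁) = ln(1220/187) / (138 − 21.2)
  = 1.875 / 116.8 = 0.01605 h⁻¹
t½ = ln2 / k = 0.693147 / 0.01605 = 43.19 h

43.2 h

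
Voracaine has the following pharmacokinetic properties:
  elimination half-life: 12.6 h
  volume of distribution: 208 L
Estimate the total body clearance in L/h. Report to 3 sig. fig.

k = ln2 / t½ = 0.693147 / 12.6 = 0.05501 h⁻¹
CL = k × Vd = 0.05501 × 208 = 11.44 L/h

11.4 L/h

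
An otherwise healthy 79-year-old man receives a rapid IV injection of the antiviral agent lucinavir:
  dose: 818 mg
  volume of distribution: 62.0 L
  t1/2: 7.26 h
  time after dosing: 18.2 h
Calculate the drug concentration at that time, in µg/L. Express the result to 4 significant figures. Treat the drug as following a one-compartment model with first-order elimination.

2321 µg/L

C₀ = Dose / Vd = 818.0 / 62.0 = 13.19 mg/L
k = ln2 / t½ = 0.693147 / 7.26 = 0.09547 h⁻¹
C = C₀ · e^(−k·t) = 13.19 × e^(−0.09547 × 18.2)
  = 13.19 × 0.1760 = 2.321 mg/L
Convert: 2.321 mg/L × 1000 = 2321 µg/L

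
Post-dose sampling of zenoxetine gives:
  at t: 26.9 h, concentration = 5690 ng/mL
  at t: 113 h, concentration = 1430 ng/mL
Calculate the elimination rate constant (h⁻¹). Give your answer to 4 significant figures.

0.01604 h⁻¹

k = ln(C₁/C₂) / (t₂ − t₁) = ln(5690/1430) / (113 − 26.9)
  = 1.381 / 86.10 = 0.01604 h⁻¹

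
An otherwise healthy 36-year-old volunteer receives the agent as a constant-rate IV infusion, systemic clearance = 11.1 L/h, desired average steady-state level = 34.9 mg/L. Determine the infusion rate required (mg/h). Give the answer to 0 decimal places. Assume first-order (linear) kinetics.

387 mg/h

At steady state, infusion rate R₀ = Css × CL = 34.9 × 11.10 = 387.4 mg/h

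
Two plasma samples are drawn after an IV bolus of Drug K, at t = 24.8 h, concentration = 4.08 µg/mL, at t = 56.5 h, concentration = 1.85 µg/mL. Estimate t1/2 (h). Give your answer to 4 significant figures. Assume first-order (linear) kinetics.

k = ln(C₁/C₂) / (t₂ − t₁) = ln(4.08/1.85) / (56.5 − 24.8)
  = 0.7909 / 31.70 = 0.02495 h⁻¹
t½ = ln2 / k = 0.693147 / 0.02495 = 27.78 h

27.78 h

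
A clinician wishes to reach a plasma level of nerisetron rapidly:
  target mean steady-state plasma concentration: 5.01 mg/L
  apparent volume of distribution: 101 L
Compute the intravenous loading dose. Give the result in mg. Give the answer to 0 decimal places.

506 mg

LD = Css × Vd = 5.01 × 101 = 506.0 mg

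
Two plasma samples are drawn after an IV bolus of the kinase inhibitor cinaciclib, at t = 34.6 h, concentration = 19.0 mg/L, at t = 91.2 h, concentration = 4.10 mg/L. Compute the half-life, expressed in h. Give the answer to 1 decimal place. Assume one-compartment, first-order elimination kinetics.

k = ln(C₁/C₂) / (t₂ − t₁) = ln(19.0/4.10) / (91.2 − 34.6)
  = 1.533 / 56.60 = 0.02708 h⁻¹
t½ = ln2 / k = 0.693147 / 0.02708 = 25.60 h

25.6 h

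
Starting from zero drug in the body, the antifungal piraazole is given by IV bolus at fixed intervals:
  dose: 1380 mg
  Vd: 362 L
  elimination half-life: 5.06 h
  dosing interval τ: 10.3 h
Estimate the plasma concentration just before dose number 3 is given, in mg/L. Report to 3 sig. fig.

1.16 mg/L

C₀ per dose = Dose / Vd = 1380 / 362 = 3.812 mg/L
k = ln2 / t½ = 0.693147 / 5.06 = 0.1370 h⁻¹
Fraction remaining after one interval: r = e^(−kτ) = e^(−0.1370 × 10.3) = 0.2439
Before dose 3, 2 doses have been given (aged 1τ, 2τ).
C_trough = C₀ × (r + r²) = 3.812 × (0.2439 + 0.05949) = 1.157 mg/L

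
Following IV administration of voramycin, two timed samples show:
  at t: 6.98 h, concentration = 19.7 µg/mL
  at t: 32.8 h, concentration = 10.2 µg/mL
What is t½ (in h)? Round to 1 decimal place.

k = ln(C₁/C₂) / (t₂ − t₁) = ln(19.7/10.2) / (32.8 − 6.98)
  = 0.6582 / 25.82 = 0.02549 h⁻¹
t½ = ln2 / k = 0.693147 / 0.02549 = 27.19 h

27.2 h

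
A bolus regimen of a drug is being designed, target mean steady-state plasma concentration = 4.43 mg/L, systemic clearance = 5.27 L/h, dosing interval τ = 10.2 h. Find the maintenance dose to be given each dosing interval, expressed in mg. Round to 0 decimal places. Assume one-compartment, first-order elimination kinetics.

At steady state, Dose/τ = Css × CL.
Dose = Css × CL × τ = 4.43 × 5.270 × 10.2 = 238.1 mg

238 mg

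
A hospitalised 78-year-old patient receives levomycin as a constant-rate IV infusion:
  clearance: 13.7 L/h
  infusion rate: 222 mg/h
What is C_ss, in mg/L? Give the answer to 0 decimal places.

16 mg/L

At steady state Css = R₀ / CL = 222 / 13.70 = 16.20 mg/L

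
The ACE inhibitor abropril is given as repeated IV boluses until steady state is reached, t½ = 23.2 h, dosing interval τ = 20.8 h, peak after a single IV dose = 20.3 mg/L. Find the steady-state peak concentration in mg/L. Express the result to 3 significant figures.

k = ln2 / t½ = 0.693147 / 23.2 = 0.02988 h⁻¹
e^(−kτ) = e^(−0.02988 × 20.8) = 0.5371
Accumulation ratio R = 1 / (1 − e^(−kτ)) = 1 / (1 − 0.5371) = 2.160
Steady-state peak = C₀ × R = 20.3 × 2.160 = 43.85 mg/L

43.9 mg/L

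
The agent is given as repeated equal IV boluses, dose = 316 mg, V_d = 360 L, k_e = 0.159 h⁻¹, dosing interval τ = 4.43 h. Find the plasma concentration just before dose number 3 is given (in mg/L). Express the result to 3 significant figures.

C₀ per dose = Dose / Vd = 316 / 360 = 0.8778 mg/L
Fraction remaining after one interval: r = e^(−kτ) = e^(−0.1590 × 4.43) = 0.4944
Before dose 3, 2 doses have been given (aged 1τ, 2τ).
C_trough = C₀ × (r + r²) = 0.8778 × (0.4944 + 0.2444) = 0.6485 mg/L

0.649 mg/L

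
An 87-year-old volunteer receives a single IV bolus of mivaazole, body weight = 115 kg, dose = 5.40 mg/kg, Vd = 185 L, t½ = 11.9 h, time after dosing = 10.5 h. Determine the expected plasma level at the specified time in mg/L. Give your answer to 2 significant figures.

Total dose = 5.40 × 115 = 621.0 mg
C₀ = Dose / Vd = 621.0 / 185 = 3.357 mg/L
k = ln2 / t½ = 0.693147 / 11.9 = 0.05825 h⁻¹
C = C₀ · e^(−k·t) = 3.357 × e^(−0.05825 × 10.5)
  = 3.357 × 0.5425 = 1.821 mg/L

1.8 mg/L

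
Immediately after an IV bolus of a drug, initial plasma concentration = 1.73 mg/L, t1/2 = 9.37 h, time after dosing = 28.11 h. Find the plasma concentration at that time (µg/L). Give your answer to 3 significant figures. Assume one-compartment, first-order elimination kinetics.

k = ln2 / t½ = 0.693147 / 9.37 = 0.07398 h⁻¹
t / t½ = 28.11 / 9.37 = 3 half-lives
C = C₀ × (1/2)^3 = 1.730 × 0.1250 = 0.2163 mg/L
Convert: 0.2163 mg/L × 1000 = 216.3 µg/L

216 µg/L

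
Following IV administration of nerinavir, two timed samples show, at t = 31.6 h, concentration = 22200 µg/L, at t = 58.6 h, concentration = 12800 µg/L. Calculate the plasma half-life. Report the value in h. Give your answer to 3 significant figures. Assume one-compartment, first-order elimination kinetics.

34.0 h

k = ln(C₁/C₂) / (t₂ − t₁) = ln(22200/12800) / (58.6 − 31.6)
  = 0.5506 / 27.00 = 0.02039 h⁻¹
t½ = ln2 / k = 0.693147 / 0.02039 = 33.99 h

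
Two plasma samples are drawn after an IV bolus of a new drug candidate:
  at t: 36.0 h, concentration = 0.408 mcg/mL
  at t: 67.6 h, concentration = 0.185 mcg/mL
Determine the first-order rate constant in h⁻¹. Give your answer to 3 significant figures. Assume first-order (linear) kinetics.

k = ln(C₁/C₂) / (t₂ − t₁) = ln(0.408/0.185) / (67.6 − 36.0)
  = 0.7909 / 31.60 = 0.02503 h⁻¹

0.0250 h⁻¹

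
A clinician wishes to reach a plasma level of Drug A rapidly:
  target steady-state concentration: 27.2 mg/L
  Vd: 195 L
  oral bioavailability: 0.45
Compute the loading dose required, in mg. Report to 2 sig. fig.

12000 mg

LD = Css × Vd / F = 27.2 × 195 / 0.45 = 11790 mg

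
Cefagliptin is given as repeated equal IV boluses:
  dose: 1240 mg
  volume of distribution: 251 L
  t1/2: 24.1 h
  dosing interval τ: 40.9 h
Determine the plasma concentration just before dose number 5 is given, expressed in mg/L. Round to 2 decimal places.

2.18 mg/L

C₀ per dose = Dose / Vd = 1240 / 251 = 4.940 mg/L
k = ln2 / t½ = 0.693147 / 24.1 = 0.02876 h⁻¹
Fraction remaining after one interval: r = e^(−kτ) = e^(−0.02876 × 40.9) = 0.3084
Before dose 5, 4 doses have been given (aged 1τ, 2τ, 3τ, 4τ).
C_trough = C₀ × (r + r² + … + r^4) = C₀ × r(1−r^4)/(1−r)
        = 4.940 × 0.3084 × (1 − 0.009046) / (1 − 0.3084) = 2.183 mg/L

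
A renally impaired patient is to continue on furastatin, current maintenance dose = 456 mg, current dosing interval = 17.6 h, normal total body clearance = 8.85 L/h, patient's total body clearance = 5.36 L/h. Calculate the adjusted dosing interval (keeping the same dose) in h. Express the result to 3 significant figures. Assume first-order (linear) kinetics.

To keep the same average steady-state level, dosing rate must scale with clearance.
CL ratio = 5.36 / 8.85 = 0.6056
New interval (same dose) = 17.6 / 0.6056 = 29.06 h

29.1 h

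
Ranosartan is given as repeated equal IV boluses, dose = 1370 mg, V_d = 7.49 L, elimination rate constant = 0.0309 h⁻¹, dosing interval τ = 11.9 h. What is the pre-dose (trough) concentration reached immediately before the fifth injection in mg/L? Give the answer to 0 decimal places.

317 mg/L

C₀ per dose = Dose / Vd = 1370 / 7.49 = 182.9 mg/L
Fraction remaining after one interval: r = e^(−kτ) = e^(−0.03090 × 11.9) = 0.6923
Before dose 5, 4 doses have been given (aged 1τ, 2τ, 3τ, 4τ).
C_trough = C₀ × (r + r² + … + r^4) = C₀ × r(1−r^4)/(1−r)
        = 182.9 × 0.6923 × (1 − 0.2297) / (1 − 0.6923) = 317.0 mg/L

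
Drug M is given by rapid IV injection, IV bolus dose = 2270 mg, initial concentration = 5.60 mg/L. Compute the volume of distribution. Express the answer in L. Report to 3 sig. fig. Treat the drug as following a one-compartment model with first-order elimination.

Vd = Dose / C₀ = 2270 / 5.60 = 405.4 L

405 L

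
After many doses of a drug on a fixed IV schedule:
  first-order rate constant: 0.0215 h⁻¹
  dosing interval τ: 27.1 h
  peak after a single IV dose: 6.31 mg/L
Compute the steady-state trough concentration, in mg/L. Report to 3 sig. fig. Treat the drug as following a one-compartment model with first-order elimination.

e^(−kτ) = e^(−0.02150 × 27.1) = 0.5584
Accumulation ratio R = 1 / (1 − e^(−kτ)) = 1 / (1 − 0.5584) = 2.264
Steady-state trough = C₀ × R × e^(−kτ) = 6.31 × 2.264 × 0.5584 = 7.977 mg/L

7.98 mg/L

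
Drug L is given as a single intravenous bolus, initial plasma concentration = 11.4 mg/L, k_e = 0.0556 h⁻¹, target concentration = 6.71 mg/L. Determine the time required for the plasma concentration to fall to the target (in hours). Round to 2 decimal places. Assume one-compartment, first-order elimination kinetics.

t = ln(C₀ / C) / k = ln(11.40 / 6.71) / 0.05560
  = ln(1.699) / 0.05560 = 0.5300 / 0.05560 = 9.532 h

9.53 h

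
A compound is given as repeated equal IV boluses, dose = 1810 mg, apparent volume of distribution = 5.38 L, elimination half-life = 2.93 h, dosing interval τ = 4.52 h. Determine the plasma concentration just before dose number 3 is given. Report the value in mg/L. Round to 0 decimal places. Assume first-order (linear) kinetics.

C₀ per dose = Dose / Vd = 1810 / 5.38 = 336.4 mg/L
k = ln2 / t½ = 0.693147 / 2.93 = 0.2366 h⁻¹
Fraction remaining after one interval: r = e^(−kτ) = e^(−0.2366 × 4.52) = 0.3432
Before dose 3, 2 doses have been given (aged 1τ, 2τ).
C_trough = C₀ × (r + r²) = 336.4 × (0.3432 + 0.1178) = 155.1 mg/L

155 mg/L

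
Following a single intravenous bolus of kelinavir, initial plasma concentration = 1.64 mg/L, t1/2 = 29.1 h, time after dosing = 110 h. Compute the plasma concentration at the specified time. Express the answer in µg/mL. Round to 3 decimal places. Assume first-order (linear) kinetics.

0.119 µg/mL

k = ln2 / t½ = 0.693147 / 29.1 = 0.02382 h⁻¹
C = C₀ · e^(−k·t) = 1.640 × e^(−0.02382 × 110)
  = 1.640 × 0.07279 = 0.1194 mg/L
(0.1194 mg/L = 0.1194 µg/mL)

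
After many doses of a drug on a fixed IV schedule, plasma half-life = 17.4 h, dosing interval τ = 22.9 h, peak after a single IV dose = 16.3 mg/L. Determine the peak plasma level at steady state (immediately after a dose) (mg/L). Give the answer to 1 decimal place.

k = ln2 / t½ = 0.693147 / 17.4 = 0.03984 h⁻¹
e^(−kτ) = e^(−0.03984 × 22.9) = 0.4016
Accumulation ratio R = 1 / (1 − e^(−kτ)) = 1 / (1 − 0.4016) = 1.671
Steady-state peak = C₀ × R = 16.3 × 1.671 = 27.24 mg/L

27.2 mg/L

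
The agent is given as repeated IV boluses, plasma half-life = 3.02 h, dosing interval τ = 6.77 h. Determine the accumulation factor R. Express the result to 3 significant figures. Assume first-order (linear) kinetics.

k = ln2 / t½ = 0.693147 / 3.02 = 0.2295 h⁻¹
e^(−kτ) = e^(−0.2295 × 6.77) = 0.2115
Accumulation ratio R = 1 / (1 − e^(−kτ)) = 1 / (1 − 0.2115) = 1.268

1.27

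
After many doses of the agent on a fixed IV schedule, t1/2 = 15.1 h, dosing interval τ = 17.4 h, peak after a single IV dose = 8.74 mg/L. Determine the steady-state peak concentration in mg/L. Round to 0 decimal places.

16 mg/L

k = ln2 / t½ = 0.693147 / 15.1 = 0.04590 h⁻¹
e^(−kτ) = e^(−0.04590 × 17.4) = 0.4499
Accumulation ratio R = 1 / (1 − e^(−kτ)) = 1 / (1 − 0.4499) = 1.818
Steady-state peak = C₀ × R = 8.74 × 1.818 = 15.89 mg/L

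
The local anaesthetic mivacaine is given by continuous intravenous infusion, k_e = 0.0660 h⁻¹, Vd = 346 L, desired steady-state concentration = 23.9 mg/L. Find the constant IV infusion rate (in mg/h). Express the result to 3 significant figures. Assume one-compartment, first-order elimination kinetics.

CL = k × Vd = 0.06600 × 346 = 22.84 L/h
At steady state, infusion rate R₀ = Css × CL = 23.9 × 22.84 = 545.9 mg/h

546 mg/h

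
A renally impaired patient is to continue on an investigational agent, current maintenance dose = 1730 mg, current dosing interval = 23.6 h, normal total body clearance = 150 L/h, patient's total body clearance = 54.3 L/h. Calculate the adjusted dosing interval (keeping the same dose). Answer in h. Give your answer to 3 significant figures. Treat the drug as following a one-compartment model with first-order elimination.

65.2 h

To keep the same average steady-state level, dosing rate must scale with clearance.
CL ratio = 54.3 / 150 = 0.3620
New interval (same dose) = 23.6 / 0.3620 = 65.19 h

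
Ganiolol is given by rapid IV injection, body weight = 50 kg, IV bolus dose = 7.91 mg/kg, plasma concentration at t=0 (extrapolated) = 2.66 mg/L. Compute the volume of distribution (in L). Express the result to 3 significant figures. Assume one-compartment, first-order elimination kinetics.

Dose = 7.91 × 50 = 395.5 mg
Vd = Dose / C₀ = 395.5 / 2.66 = 148.7 L

149 L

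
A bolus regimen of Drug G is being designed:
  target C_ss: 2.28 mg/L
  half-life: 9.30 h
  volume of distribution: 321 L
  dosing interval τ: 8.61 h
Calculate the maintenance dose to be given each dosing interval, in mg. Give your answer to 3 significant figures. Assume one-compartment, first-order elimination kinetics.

k = ln2 / t½ = 0.693147 / 9.30 = 0.07453 h⁻¹
CL = k × Vd = 0.07453 × 321 = 23.92 L/h
At steady state, Dose/τ = Css × CL.
Dose = Css × CL × τ = 2.28 × 23.92 × 8.61 = 469.6 mg

470 mg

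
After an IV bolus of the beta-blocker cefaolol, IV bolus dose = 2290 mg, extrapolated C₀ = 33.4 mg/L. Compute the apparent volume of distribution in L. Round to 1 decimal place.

Vd = Dose / C₀ = 2290 / 33.4 = 68.56 L

68.6 L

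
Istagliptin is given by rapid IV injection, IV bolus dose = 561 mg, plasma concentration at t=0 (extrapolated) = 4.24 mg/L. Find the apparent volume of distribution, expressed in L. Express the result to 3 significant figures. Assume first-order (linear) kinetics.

132 L

Vd = Dose / C₀ = 561.0 / 4.24 = 132.3 L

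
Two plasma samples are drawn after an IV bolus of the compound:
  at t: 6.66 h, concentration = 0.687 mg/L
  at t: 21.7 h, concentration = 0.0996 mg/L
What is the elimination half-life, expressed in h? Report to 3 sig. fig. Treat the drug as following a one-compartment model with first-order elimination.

k = ln(C₁/C₂) / (t₂ − t₁) = ln(0.687/0.0996) / (21.7 − 6.66)
  = 1.931 / 15.04 = 0.1284 h⁻¹
t½ = ln2 / k = 0.693147 / 0.1284 = 5.398 h

5.40 h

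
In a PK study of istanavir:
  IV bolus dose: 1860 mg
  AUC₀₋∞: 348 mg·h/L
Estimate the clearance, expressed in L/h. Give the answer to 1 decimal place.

CL = Dose / AUC = 1860 / 348 = 5.345 L/h

5.3 L/h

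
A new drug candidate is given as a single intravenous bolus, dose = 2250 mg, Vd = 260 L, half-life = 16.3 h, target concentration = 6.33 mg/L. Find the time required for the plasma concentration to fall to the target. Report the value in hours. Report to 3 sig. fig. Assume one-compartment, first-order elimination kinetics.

7.35 h

C₀ = Dose / Vd = 2250 / 260 = 8.654 mg/L
k = ln2 / t½ = 0.693147 / 16.3 = 0.04252 h⁻¹
t = ln(C₀ / C) / k = ln(8.654 / 6.33) / 0.04252
  = ln(1.367) / 0.04252 = 0.3126 / 0.04252 = 7.352 h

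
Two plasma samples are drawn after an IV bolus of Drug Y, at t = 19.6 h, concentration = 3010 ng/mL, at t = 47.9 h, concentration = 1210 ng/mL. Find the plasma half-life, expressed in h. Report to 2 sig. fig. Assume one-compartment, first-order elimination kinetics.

22 h

k = ln(C₁/C₂) / (t₂ − t₁) = ln(3010/1210) / (47.9 − 19.6)
  = 0.9113 / 28.30 = 0.03220 h⁻¹
t½ = ln2 / k = 0.693147 / 0.03220 = 21.53 h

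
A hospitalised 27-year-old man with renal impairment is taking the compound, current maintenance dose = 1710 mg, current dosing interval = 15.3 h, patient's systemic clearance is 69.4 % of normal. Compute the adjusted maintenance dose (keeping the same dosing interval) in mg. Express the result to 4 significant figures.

To keep the same average steady-state level, dosing rate must scale with clearance.
CL ratio = 69.4 / 100 = 0.6940
New dose (same interval) = 1710 × 0.6940 = 1187 mg

1187 mg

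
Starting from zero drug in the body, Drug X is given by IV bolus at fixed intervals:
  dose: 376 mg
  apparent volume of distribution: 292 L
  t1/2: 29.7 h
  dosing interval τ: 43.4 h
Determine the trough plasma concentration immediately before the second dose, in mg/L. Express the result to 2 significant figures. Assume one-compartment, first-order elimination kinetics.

C₀ per dose = Dose / Vd = 376 / 292 = 1.288 mg/L
k = ln2 / t½ = 0.693147 / 29.7 = 0.02334 h⁻¹
Fraction remaining after one interval: r = e^(−kτ) = e^(−0.02334 × 43.4) = 0.3631
Before dose 2, 1 dose has been given (aged 1τ).
C_trough = C₀ × r = 1.288 × 0.3631 = 0.4677 mg/L

0.47 mg/L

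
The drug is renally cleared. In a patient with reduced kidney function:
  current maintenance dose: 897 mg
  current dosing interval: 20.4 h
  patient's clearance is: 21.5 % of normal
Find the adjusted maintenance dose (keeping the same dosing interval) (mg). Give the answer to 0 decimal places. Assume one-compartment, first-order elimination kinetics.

193 mg

To keep the same average steady-state level, dosing rate must scale with clearance.
CL ratio = 21.5 / 100 = 0.2150
New dose (same interval) = 897 × 0.2150 = 192.9 mg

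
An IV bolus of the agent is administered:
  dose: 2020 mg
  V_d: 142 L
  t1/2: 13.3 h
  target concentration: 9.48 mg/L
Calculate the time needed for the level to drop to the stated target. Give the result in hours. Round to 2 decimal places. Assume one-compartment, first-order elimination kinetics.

7.79 h

C₀ = Dose / Vd = 2020 / 142 = 14.23 mg/L
k = ln2 / t½ = 0.693147 / 13.3 = 0.05212 h⁻¹
t = ln(C₀ / C) / k = ln(14.23 / 9.48) / 0.05212
  = ln(1.501) / 0.05212 = 0.4061 / 0.05212 = 7.792 h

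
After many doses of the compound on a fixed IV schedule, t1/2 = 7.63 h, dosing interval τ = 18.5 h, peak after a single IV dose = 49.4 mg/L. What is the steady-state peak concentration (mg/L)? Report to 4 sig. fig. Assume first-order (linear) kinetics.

k = ln2 / t½ = 0.693147 / 7.63 = 0.09084 h⁻¹
e^(−kτ) = e^(−0.09084 × 18.5) = 0.1863
Accumulation ratio R = 1 / (1 − e^(−kτ)) = 1 / (1 − 0.1863) = 1.229
Steady-state peak = C₀ × R = 49.4 × 1.229 = 60.71 mg/L

60.71 mg/L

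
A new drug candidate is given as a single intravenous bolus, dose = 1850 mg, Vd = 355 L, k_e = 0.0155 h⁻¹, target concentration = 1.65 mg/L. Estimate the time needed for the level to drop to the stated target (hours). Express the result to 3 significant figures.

C₀ = Dose / Vd = 1850 / 355 = 5.211 mg/L
t = ln(C₀ / C) / k = ln(5.211 / 1.65) / 0.01550
  = ln(3.158) / 0.01550 = 1.150 / 0.01550 = 74.19 h

74.2 h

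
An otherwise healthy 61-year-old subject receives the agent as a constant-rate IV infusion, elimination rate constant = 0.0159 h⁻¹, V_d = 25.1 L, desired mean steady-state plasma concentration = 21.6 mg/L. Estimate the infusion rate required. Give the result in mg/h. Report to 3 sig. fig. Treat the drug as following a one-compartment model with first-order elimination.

CL = k × Vd = 0.01590 × 25.1 = 0.3991 L/h
At steady state, infusion rate R₀ = Css × CL = 21.6 × 0.3991 = 8.621 mg/h

8.62 mg/h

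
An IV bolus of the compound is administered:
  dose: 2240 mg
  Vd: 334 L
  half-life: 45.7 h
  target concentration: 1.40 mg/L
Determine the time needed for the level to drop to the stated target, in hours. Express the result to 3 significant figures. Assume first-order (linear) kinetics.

C₀ = Dose / Vd = 2240 / 334 = 6.707 mg/L
k = ln2 / t½ = 0.693147 / 45.7 = 0.01517 h⁻¹
t = ln(C₀ / C) / k = ln(6.707 / 1.40) / 0.01517
  = ln(4.791) / 0.01517 = 1.567 / 0.01517 = 103.3 h

103 h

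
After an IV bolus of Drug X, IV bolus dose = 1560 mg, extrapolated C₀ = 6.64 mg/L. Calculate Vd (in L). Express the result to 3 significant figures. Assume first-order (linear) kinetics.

Vd = Dose / C₀ = 1560 / 6.64 = 234.9 L

235 L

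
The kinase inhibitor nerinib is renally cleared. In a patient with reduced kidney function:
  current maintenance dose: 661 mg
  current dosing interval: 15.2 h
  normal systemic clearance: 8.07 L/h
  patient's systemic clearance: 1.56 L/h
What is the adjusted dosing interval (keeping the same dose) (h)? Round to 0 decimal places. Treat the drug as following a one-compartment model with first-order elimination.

To keep the same average steady-state level, dosing rate must scale with clearance.
CL ratio = 1.56 / 8.07 = 0.1933
New interval (same dose) = 15.2 / 0.1933 = 78.63 h

79 h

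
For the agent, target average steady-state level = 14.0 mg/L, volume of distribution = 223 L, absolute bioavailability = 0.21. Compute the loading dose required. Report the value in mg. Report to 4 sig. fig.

14870 mg

LD = Css × Vd / F = 14.0 × 223 / 0.21 = 14870 mg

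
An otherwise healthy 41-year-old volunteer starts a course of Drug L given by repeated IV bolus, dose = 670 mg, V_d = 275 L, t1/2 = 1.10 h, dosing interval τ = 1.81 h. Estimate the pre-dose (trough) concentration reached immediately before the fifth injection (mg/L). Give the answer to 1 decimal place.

1.1 mg/L

C₀ per dose = Dose / Vd = 670 / 275 = 2.436 mg/L
k = ln2 / t½ = 0.693147 / 1.10 = 0.6301 h⁻¹
Fraction remaining after one interval: r = e^(−kτ) = e^(−0.6301 × 1.81) = 0.3197
Before dose 5, 4 doses have been given (aged 1τ, 2τ, 3τ, 4τ).
C_trough = C₀ × (r + r² + … + r^4) = C₀ × r(1−r^4)/(1−r)
        = 2.436 × 0.3197 × (1 − 0.01045) / (1 − 0.3197) = 1.133 mg/L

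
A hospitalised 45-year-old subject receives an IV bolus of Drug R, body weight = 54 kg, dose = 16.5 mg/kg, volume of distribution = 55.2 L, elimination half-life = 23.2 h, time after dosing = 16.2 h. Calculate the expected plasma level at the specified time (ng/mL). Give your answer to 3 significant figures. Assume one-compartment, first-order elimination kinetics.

9950 ng/mL

Total dose = 16.5 × 54 = 891.0 mg
C₀ = Dose / Vd = 891.0 / 55.2 = 16.14 mg/L
k = ln2 / t½ = 0.693147 / 23.2 = 0.02988 h⁻¹
C = C₀ · e^(−k·t) = 16.14 × e^(−0.02988 × 16.2)
  = 16.14 × 0.6163 = 9.947 mg/L
Convert: 9.947 mg/L × 1000 = 9947 ng/mL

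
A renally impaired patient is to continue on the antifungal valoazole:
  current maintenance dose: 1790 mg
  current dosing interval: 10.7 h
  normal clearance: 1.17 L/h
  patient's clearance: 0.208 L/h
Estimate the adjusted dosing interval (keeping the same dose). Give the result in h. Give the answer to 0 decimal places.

60 h

To keep the same average steady-state level, dosing rate must scale with clearance.
CL ratio = 0.208 / 1.17 = 0.1778
New interval (same dose) = 10.7 / 0.1778 = 60.18 h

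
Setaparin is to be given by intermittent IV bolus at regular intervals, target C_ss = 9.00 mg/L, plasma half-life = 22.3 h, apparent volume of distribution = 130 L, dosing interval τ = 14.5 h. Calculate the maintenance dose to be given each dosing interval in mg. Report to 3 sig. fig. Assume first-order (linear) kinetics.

k = ln2 / t½ = 0.693147 / 22.3 = 0.03108 h⁻¹
CL = k × Vd = 0.03108 × 130 = 4.040 L/h
At steady state, Dose/τ = Css × CL.
Dose = Css × CL × τ = 9.00 × 4.040 × 14.5 = 527.2 mg

527 mg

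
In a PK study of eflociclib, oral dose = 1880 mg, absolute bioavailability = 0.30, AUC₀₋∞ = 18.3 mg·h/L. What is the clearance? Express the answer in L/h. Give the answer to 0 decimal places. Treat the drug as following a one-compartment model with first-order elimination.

31 L/h

CL = F·Dose / AUC = 0.30 × 1880 / 18.3 = 30.82 L/h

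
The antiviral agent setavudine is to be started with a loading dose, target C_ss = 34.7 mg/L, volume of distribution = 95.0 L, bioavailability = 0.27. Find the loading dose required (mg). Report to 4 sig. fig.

LD = Css × Vd / F = 34.7 × 95.0 / 0.27 = 12210 mg

12210 mg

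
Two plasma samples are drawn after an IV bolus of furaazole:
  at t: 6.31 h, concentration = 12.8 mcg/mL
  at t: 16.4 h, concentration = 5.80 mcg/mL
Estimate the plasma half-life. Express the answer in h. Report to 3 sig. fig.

8.84 h

k = ln(C₁/C₂) / (t₂ − t₁) = ln(12.8/5.80) / (16.4 − 6.31)
  = 0.7916 / 10.09 = 0.07845 h⁻¹
t½ = ln2 / k = 0.693147 / 0.07845 = 8.836 h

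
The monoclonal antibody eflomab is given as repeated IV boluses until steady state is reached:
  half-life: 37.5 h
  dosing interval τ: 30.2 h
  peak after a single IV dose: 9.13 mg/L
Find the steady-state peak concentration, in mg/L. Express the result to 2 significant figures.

k = ln2 / t½ = 0.693147 / 37.5 = 0.01848 h⁻¹
e^(−kτ) = e^(−0.01848 × 30.2) = 0.5723
Accumulation ratio R = 1 / (1 − e^(−kτ)) = 1 / (1 − 0.5723) = 2.338
Steady-state peak = C₀ × R = 9.13 × 2.338 = 21.35 mg/L

21 mg/L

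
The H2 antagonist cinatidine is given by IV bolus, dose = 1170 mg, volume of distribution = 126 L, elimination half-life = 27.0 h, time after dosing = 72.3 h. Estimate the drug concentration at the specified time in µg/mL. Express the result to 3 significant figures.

C₀ = Dose / Vd = 1170 / 126 = 9.286 mg/L
k = ln2 / t½ = 0.693147 / 27.0 = 0.02567 h⁻¹
C = C₀ · e^(−k·t) = 9.286 × e^(−0.02567 × 72.3)
  = 9.286 × 0.1563 = 1.451 mg/L
(1.451 mg/L = 1.451 µg/mL)

1.45 µg/mL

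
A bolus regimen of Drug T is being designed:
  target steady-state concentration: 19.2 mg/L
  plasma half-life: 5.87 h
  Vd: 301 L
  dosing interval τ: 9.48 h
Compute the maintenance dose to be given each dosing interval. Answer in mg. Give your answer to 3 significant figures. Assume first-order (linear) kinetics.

k = ln2 / t½ = 0.693147 / 5.87 = 0.1181 h⁻¹
CL = k × Vd = 0.1181 × 301 = 35.55 L/h
At steady state, Dose/τ = Css × CL.
Dose = Css × CL × τ = 19.2 × 35.55 × 9.48 = 6471 mg

6470 mg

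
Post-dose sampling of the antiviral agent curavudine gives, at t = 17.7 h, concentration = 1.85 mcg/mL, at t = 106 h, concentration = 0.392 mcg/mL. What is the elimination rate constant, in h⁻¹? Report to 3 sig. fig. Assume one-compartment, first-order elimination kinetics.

k = ln(C₁/C₂) / (t₂ − t₁) = ln(1.85/0.392) / (106 − 17.7)
  = 1.552 / 88.30 = 0.01758 h⁻¹

0.0176 h⁻¹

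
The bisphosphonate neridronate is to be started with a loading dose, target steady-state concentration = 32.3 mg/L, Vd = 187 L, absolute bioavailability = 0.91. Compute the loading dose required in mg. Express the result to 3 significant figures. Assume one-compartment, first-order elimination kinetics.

6640 mg

LD = Css × Vd / F = 32.3 × 187 / 0.91 = 6637 mg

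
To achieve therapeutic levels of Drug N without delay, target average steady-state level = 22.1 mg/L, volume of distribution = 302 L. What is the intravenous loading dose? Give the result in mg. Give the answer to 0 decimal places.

LD = Css × Vd = 22.1 × 302 = 6674 mg

6674 mg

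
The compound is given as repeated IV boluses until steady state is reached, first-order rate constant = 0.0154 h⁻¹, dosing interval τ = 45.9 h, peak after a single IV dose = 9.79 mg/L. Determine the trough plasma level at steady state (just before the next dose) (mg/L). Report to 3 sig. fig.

9.53 mg/L

e^(−kτ) = e^(−0.01540 × 45.9) = 0.4932
Accumulation ratio R = 1 / (1 − e^(−kτ)) = 1 / (1 − 0.4932) = 1.973
Steady-state trough = C₀ × R × e^(−kτ) = 9.79 × 1.973 × 0.4932 = 9.526 mg/L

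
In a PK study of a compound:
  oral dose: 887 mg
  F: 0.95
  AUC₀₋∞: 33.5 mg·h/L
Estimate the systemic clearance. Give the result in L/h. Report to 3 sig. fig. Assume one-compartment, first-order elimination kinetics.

25.2 L/h

CL = F·Dose / AUC = 0.95 × 887 / 33.5 = 25.15 L/h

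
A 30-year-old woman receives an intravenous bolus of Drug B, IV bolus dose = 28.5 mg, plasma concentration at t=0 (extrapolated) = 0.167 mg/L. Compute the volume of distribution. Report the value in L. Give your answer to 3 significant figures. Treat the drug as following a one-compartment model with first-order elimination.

171 L

Vd = Dose / C₀ = 28.50 / 0.167 = 170.7 L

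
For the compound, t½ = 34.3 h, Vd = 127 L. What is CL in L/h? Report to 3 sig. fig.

2.57 L/h

k = ln2 / t½ = 0.693147 / 34.3 = 0.02021 h⁻¹
CL = k × Vd = 0.02021 × 127 = 2.567 L/h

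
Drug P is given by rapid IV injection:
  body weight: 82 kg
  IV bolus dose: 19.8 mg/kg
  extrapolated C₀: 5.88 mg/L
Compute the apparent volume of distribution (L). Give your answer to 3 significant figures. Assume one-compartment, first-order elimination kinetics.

Dose = 19.8 × 82 = 1624 mg
Vd = Dose / C₀ = 1624 / 5.88 = 276.2 L

276 L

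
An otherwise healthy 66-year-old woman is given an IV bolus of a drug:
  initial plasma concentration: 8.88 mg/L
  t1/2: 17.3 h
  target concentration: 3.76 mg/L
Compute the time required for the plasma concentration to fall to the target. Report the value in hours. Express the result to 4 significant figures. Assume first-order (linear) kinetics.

21.45 h

k = ln2 / t½ = 0.693147 / 17.3 = 0.04007 h⁻¹
t = ln(C₀ / C) / k = ln(8.880 / 3.76) / 0.04007
  = ln(2.362) / 0.04007 = 0.8595 / 0.04007 = 21.45 h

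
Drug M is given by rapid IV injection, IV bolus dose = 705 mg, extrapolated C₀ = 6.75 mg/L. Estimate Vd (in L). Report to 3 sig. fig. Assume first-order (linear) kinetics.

104 L

Vd = Dose / C₀ = 705.0 / 6.75 = 104.4 L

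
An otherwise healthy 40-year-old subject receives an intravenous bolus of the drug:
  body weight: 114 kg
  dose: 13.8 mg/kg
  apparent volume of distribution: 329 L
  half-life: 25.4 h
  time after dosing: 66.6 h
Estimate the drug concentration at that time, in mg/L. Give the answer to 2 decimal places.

0.78 mg/L

Total dose = 13.8 × 114 = 1573 mg
C₀ = Dose / Vd = 1573 / 329 = 4.781 mg/L
k = ln2 / t½ = 0.693147 / 25.4 = 0.02729 h⁻¹
C = C₀ · e^(−k·t) = 4.781 × e^(−0.02729 × 66.6)
  = 4.781 × 0.1624 = 0.7764 mg/L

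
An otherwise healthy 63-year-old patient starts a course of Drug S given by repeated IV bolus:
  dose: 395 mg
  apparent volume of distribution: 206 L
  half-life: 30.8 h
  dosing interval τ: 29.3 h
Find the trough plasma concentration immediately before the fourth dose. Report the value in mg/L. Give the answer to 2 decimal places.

C₀ per dose = Dose / Vd = 395 / 206 = 1.917 mg/L
k = ln2 / t½ = 0.693147 / 30.8 = 0.02250 h⁻¹
Fraction remaining after one interval: r = e^(−kτ) = e^(−0.02250 × 29.3) = 0.5172
Before dose 4, 3 doses have been given (aged 1τ, 2τ, 3τ).
C_trough = C₀ × (r + r² + … + r^3) = C₀ × r(1−r^3)/(1−r)
        = 1.917 × 0.5172 × (1 − 0.1383) / (1 − 0.5172) = 1.770 mg/L

1.77 mg/L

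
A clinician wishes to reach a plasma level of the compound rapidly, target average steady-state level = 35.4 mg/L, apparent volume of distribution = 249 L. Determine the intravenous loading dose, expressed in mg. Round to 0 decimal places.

LD = Css × Vd = 35.4 × 249 = 8815 mg

8815 mg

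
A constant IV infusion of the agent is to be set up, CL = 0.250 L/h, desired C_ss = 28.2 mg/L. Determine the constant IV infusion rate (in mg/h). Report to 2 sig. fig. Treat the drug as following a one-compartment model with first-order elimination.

7.1 mg/h

At steady state, infusion rate R₀ = Css × CL = 28.2 × 0.2500 = 7.050 mg/h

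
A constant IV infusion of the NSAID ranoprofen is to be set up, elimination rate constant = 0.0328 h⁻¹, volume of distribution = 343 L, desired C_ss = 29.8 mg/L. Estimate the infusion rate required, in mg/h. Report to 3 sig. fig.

CL = k × Vd = 0.03280 × 343 = 11.25 L/h
At steady state, infusion rate R₀ = Css × CL = 29.8 × 11.25 = 335.3 mg/h

335 mg/h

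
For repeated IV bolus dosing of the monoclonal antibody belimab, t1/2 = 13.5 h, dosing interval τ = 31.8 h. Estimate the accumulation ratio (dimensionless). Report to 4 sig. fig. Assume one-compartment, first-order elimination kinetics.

1.243

k = ln2 / t½ = 0.693147 / 13.5 = 0.05134 h⁻¹
e^(−kτ) = e^(−0.05134 × 31.8) = 0.1954
Accumulation ratio R = 1 / (1 − e^(−kτ)) = 1 / (1 − 0.1954) = 1.243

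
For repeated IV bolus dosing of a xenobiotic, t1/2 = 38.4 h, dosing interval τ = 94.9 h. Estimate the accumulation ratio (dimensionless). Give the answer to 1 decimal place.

k = ln2 / t½ = 0.693147 / 38.4 = 0.01805 h⁻¹
e^(−kτ) = e^(−0.01805 × 94.9) = 0.1803
Accumulation ratio R = 1 / (1 − e^(−kτ)) = 1 / (1 − 0.1803) = 1.220

1.2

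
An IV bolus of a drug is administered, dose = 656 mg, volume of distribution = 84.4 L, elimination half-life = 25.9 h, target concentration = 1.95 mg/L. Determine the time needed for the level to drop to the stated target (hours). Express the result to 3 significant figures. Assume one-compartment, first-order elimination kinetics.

C₀ = Dose / Vd = 656.0 / 84.4 = 7.773 mg/L
k = ln2 / t½ = 0.693147 / 25.9 = 0.02676 h⁻¹
t = ln(C₀ / C) / k = ln(7.773 / 1.95) / 0.02676
  = ln(3.986) / 0.02676 = 1.383 / 0.02676 = 51.68 h

51.7 h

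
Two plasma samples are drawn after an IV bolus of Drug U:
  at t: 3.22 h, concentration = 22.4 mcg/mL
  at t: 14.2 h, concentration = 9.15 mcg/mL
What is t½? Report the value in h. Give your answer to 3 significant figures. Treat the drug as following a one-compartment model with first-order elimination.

k = ln(C₁/C₂) / (t₂ − t₁) = ln(22.4/9.15) / (14.2 − 3.22)
  = 0.8953 / 10.98 = 0.08154 h⁻¹
t½ = ln2 / k = 0.693147 / 0.08154 = 8.501 h

8.50 h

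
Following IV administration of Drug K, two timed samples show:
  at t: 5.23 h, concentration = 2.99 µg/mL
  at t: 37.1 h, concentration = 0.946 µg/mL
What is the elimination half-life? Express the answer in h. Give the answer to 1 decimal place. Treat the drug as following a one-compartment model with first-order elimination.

19.2 h

k = ln(C₁/C₂) / (t₂ − t₁) = ln(2.99/0.946) / (37.1 − 5.23)
  = 1.151 / 31.87 = 0.03612 h⁻¹
t½ = ln2 / k = 0.693147 / 0.03612 = 19.19 h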